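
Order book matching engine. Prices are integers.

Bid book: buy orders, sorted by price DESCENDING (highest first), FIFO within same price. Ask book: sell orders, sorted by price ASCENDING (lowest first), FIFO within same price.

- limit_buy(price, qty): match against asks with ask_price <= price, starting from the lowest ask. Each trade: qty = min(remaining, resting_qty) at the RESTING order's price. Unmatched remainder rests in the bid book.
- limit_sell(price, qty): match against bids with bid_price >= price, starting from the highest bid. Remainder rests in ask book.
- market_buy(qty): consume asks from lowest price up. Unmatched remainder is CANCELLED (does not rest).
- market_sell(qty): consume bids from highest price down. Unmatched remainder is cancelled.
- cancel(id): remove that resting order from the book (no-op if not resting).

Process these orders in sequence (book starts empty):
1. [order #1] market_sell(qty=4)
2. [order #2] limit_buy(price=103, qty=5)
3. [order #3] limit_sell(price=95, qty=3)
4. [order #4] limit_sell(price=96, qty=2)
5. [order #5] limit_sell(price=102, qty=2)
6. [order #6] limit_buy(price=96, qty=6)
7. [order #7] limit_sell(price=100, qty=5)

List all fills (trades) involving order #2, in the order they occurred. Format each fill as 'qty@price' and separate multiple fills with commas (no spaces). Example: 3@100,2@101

After op 1 [order #1] market_sell(qty=4): fills=none; bids=[-] asks=[-]
After op 2 [order #2] limit_buy(price=103, qty=5): fills=none; bids=[#2:5@103] asks=[-]
After op 3 [order #3] limit_sell(price=95, qty=3): fills=#2x#3:3@103; bids=[#2:2@103] asks=[-]
After op 4 [order #4] limit_sell(price=96, qty=2): fills=#2x#4:2@103; bids=[-] asks=[-]
After op 5 [order #5] limit_sell(price=102, qty=2): fills=none; bids=[-] asks=[#5:2@102]
After op 6 [order #6] limit_buy(price=96, qty=6): fills=none; bids=[#6:6@96] asks=[#5:2@102]
After op 7 [order #7] limit_sell(price=100, qty=5): fills=none; bids=[#6:6@96] asks=[#7:5@100 #5:2@102]

Answer: 3@103,2@103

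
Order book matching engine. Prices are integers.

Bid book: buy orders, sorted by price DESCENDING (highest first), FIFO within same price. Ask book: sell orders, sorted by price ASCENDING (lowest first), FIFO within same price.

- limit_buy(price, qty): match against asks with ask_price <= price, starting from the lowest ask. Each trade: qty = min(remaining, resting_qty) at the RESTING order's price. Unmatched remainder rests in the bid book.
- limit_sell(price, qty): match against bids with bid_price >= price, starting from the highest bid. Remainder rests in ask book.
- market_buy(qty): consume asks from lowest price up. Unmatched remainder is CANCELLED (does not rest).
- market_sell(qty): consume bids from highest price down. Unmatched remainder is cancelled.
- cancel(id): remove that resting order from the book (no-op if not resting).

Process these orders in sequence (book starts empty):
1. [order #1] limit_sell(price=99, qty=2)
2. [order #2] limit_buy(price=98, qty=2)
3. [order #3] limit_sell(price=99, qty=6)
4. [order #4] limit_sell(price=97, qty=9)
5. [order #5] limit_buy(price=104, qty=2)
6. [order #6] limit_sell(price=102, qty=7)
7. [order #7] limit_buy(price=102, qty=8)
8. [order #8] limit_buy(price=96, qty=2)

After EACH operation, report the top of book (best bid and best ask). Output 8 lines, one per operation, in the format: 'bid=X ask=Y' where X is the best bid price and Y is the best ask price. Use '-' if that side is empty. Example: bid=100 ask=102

Answer: bid=- ask=99
bid=98 ask=99
bid=98 ask=99
bid=- ask=97
bid=- ask=97
bid=- ask=97
bid=- ask=99
bid=96 ask=99

Derivation:
After op 1 [order #1] limit_sell(price=99, qty=2): fills=none; bids=[-] asks=[#1:2@99]
After op 2 [order #2] limit_buy(price=98, qty=2): fills=none; bids=[#2:2@98] asks=[#1:2@99]
After op 3 [order #3] limit_sell(price=99, qty=6): fills=none; bids=[#2:2@98] asks=[#1:2@99 #3:6@99]
After op 4 [order #4] limit_sell(price=97, qty=9): fills=#2x#4:2@98; bids=[-] asks=[#4:7@97 #1:2@99 #3:6@99]
After op 5 [order #5] limit_buy(price=104, qty=2): fills=#5x#4:2@97; bids=[-] asks=[#4:5@97 #1:2@99 #3:6@99]
After op 6 [order #6] limit_sell(price=102, qty=7): fills=none; bids=[-] asks=[#4:5@97 #1:2@99 #3:6@99 #6:7@102]
After op 7 [order #7] limit_buy(price=102, qty=8): fills=#7x#4:5@97 #7x#1:2@99 #7x#3:1@99; bids=[-] asks=[#3:5@99 #6:7@102]
After op 8 [order #8] limit_buy(price=96, qty=2): fills=none; bids=[#8:2@96] asks=[#3:5@99 #6:7@102]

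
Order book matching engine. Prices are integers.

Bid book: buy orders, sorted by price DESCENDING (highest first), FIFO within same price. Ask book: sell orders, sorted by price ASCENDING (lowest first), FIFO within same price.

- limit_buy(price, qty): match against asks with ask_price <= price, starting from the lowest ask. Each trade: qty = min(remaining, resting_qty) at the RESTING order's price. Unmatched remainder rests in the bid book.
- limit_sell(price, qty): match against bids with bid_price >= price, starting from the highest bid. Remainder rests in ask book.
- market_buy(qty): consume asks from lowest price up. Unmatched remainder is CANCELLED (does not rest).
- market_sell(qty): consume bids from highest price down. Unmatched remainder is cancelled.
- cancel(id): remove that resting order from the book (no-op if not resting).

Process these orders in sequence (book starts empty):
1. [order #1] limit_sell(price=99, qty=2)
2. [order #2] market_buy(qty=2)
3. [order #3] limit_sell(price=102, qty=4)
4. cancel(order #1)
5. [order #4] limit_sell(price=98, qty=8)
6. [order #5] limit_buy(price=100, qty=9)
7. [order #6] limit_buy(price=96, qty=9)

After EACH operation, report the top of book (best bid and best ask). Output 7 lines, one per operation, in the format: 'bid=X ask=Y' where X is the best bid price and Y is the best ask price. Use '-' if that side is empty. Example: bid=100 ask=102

After op 1 [order #1] limit_sell(price=99, qty=2): fills=none; bids=[-] asks=[#1:2@99]
After op 2 [order #2] market_buy(qty=2): fills=#2x#1:2@99; bids=[-] asks=[-]
After op 3 [order #3] limit_sell(price=102, qty=4): fills=none; bids=[-] asks=[#3:4@102]
After op 4 cancel(order #1): fills=none; bids=[-] asks=[#3:4@102]
After op 5 [order #4] limit_sell(price=98, qty=8): fills=none; bids=[-] asks=[#4:8@98 #3:4@102]
After op 6 [order #5] limit_buy(price=100, qty=9): fills=#5x#4:8@98; bids=[#5:1@100] asks=[#3:4@102]
After op 7 [order #6] limit_buy(price=96, qty=9): fills=none; bids=[#5:1@100 #6:9@96] asks=[#3:4@102]

Answer: bid=- ask=99
bid=- ask=-
bid=- ask=102
bid=- ask=102
bid=- ask=98
bid=100 ask=102
bid=100 ask=102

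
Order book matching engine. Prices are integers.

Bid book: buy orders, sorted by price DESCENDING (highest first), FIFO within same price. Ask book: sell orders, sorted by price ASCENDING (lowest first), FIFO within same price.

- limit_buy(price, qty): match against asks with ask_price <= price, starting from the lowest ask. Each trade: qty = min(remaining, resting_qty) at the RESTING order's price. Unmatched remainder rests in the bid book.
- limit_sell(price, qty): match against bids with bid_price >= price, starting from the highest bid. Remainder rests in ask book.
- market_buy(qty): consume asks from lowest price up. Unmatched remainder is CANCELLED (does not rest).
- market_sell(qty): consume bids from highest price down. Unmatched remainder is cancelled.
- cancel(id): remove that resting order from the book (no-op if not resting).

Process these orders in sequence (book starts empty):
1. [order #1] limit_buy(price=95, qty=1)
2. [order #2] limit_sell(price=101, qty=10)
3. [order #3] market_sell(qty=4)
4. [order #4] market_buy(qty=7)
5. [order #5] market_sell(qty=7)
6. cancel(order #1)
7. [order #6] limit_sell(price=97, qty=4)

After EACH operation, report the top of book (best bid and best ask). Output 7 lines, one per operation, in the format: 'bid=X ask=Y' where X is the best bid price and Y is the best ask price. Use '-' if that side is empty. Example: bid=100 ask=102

Answer: bid=95 ask=-
bid=95 ask=101
bid=- ask=101
bid=- ask=101
bid=- ask=101
bid=- ask=101
bid=- ask=97

Derivation:
After op 1 [order #1] limit_buy(price=95, qty=1): fills=none; bids=[#1:1@95] asks=[-]
After op 2 [order #2] limit_sell(price=101, qty=10): fills=none; bids=[#1:1@95] asks=[#2:10@101]
After op 3 [order #3] market_sell(qty=4): fills=#1x#3:1@95; bids=[-] asks=[#2:10@101]
After op 4 [order #4] market_buy(qty=7): fills=#4x#2:7@101; bids=[-] asks=[#2:3@101]
After op 5 [order #5] market_sell(qty=7): fills=none; bids=[-] asks=[#2:3@101]
After op 6 cancel(order #1): fills=none; bids=[-] asks=[#2:3@101]
After op 7 [order #6] limit_sell(price=97, qty=4): fills=none; bids=[-] asks=[#6:4@97 #2:3@101]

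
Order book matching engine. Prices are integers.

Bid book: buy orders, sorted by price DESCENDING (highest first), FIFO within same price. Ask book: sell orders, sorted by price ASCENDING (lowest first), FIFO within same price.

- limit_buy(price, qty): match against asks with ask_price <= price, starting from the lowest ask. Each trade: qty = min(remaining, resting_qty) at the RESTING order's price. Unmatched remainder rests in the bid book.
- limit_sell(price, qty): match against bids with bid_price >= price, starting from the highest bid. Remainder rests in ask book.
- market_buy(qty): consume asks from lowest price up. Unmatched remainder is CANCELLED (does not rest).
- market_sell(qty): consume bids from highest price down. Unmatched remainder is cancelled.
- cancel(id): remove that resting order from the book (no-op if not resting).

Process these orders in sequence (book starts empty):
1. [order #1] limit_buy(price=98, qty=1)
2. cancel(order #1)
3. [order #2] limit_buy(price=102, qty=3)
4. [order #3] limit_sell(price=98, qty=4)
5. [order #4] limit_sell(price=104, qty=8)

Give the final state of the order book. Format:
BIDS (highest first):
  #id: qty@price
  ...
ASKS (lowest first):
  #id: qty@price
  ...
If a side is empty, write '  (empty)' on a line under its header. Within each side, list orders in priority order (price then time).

After op 1 [order #1] limit_buy(price=98, qty=1): fills=none; bids=[#1:1@98] asks=[-]
After op 2 cancel(order #1): fills=none; bids=[-] asks=[-]
After op 3 [order #2] limit_buy(price=102, qty=3): fills=none; bids=[#2:3@102] asks=[-]
After op 4 [order #3] limit_sell(price=98, qty=4): fills=#2x#3:3@102; bids=[-] asks=[#3:1@98]
After op 5 [order #4] limit_sell(price=104, qty=8): fills=none; bids=[-] asks=[#3:1@98 #4:8@104]

Answer: BIDS (highest first):
  (empty)
ASKS (lowest first):
  #3: 1@98
  #4: 8@104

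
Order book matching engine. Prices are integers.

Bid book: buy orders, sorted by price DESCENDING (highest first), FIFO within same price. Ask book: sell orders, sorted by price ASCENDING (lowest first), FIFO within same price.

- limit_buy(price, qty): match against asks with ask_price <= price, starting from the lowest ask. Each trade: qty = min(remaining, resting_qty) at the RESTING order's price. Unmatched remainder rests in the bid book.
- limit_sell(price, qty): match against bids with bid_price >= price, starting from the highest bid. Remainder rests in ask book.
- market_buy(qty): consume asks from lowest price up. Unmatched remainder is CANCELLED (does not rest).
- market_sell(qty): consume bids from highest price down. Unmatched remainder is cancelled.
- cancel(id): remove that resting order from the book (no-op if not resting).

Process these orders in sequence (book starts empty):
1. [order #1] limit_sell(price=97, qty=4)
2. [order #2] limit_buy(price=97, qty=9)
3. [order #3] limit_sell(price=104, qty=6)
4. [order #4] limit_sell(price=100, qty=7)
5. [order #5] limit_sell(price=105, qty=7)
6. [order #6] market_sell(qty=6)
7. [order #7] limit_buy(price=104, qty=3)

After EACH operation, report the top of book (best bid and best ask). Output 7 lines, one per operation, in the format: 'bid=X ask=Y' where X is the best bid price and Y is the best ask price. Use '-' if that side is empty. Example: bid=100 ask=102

Answer: bid=- ask=97
bid=97 ask=-
bid=97 ask=104
bid=97 ask=100
bid=97 ask=100
bid=- ask=100
bid=- ask=100

Derivation:
After op 1 [order #1] limit_sell(price=97, qty=4): fills=none; bids=[-] asks=[#1:4@97]
After op 2 [order #2] limit_buy(price=97, qty=9): fills=#2x#1:4@97; bids=[#2:5@97] asks=[-]
After op 3 [order #3] limit_sell(price=104, qty=6): fills=none; bids=[#2:5@97] asks=[#3:6@104]
After op 4 [order #4] limit_sell(price=100, qty=7): fills=none; bids=[#2:5@97] asks=[#4:7@100 #3:6@104]
After op 5 [order #5] limit_sell(price=105, qty=7): fills=none; bids=[#2:5@97] asks=[#4:7@100 #3:6@104 #5:7@105]
After op 6 [order #6] market_sell(qty=6): fills=#2x#6:5@97; bids=[-] asks=[#4:7@100 #3:6@104 #5:7@105]
After op 7 [order #7] limit_buy(price=104, qty=3): fills=#7x#4:3@100; bids=[-] asks=[#4:4@100 #3:6@104 #5:7@105]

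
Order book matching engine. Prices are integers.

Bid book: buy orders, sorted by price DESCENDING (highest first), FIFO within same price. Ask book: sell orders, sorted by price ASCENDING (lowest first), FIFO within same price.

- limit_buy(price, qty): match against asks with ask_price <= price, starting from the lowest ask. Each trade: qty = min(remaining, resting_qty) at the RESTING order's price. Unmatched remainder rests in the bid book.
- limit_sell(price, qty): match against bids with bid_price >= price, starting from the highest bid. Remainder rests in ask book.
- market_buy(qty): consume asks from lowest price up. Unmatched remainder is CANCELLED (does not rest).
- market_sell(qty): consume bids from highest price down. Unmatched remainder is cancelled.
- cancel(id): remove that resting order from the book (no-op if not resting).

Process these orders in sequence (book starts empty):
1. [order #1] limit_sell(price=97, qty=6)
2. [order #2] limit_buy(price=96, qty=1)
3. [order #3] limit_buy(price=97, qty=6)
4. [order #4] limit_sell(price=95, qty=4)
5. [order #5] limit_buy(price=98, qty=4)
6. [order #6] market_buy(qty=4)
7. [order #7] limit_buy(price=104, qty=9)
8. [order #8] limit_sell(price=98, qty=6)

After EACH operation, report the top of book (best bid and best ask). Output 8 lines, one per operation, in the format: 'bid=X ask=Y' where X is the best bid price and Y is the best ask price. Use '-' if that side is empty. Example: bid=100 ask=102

Answer: bid=- ask=97
bid=96 ask=97
bid=96 ask=-
bid=- ask=95
bid=98 ask=-
bid=98 ask=-
bid=104 ask=-
bid=104 ask=-

Derivation:
After op 1 [order #1] limit_sell(price=97, qty=6): fills=none; bids=[-] asks=[#1:6@97]
After op 2 [order #2] limit_buy(price=96, qty=1): fills=none; bids=[#2:1@96] asks=[#1:6@97]
After op 3 [order #3] limit_buy(price=97, qty=6): fills=#3x#1:6@97; bids=[#2:1@96] asks=[-]
After op 4 [order #4] limit_sell(price=95, qty=4): fills=#2x#4:1@96; bids=[-] asks=[#4:3@95]
After op 5 [order #5] limit_buy(price=98, qty=4): fills=#5x#4:3@95; bids=[#5:1@98] asks=[-]
After op 6 [order #6] market_buy(qty=4): fills=none; bids=[#5:1@98] asks=[-]
After op 7 [order #7] limit_buy(price=104, qty=9): fills=none; bids=[#7:9@104 #5:1@98] asks=[-]
After op 8 [order #8] limit_sell(price=98, qty=6): fills=#7x#8:6@104; bids=[#7:3@104 #5:1@98] asks=[-]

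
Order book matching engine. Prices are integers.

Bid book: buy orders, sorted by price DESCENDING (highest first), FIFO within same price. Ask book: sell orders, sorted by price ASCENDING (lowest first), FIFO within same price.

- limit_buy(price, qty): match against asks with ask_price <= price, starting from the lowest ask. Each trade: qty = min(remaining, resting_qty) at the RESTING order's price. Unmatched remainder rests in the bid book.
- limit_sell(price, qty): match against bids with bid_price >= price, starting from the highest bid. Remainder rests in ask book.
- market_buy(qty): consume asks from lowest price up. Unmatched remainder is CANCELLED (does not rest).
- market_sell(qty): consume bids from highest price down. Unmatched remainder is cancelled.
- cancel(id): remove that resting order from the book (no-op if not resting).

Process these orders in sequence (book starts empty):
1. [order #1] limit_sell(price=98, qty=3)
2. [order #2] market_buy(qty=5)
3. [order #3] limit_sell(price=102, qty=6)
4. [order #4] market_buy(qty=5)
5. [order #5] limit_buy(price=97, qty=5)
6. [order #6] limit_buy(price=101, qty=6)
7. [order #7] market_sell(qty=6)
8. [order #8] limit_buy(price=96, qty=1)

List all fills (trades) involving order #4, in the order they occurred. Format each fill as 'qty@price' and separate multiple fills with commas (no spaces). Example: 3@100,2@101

Answer: 5@102

Derivation:
After op 1 [order #1] limit_sell(price=98, qty=3): fills=none; bids=[-] asks=[#1:3@98]
After op 2 [order #2] market_buy(qty=5): fills=#2x#1:3@98; bids=[-] asks=[-]
After op 3 [order #3] limit_sell(price=102, qty=6): fills=none; bids=[-] asks=[#3:6@102]
After op 4 [order #4] market_buy(qty=5): fills=#4x#3:5@102; bids=[-] asks=[#3:1@102]
After op 5 [order #5] limit_buy(price=97, qty=5): fills=none; bids=[#5:5@97] asks=[#3:1@102]
After op 6 [order #6] limit_buy(price=101, qty=6): fills=none; bids=[#6:6@101 #5:5@97] asks=[#3:1@102]
After op 7 [order #7] market_sell(qty=6): fills=#6x#7:6@101; bids=[#5:5@97] asks=[#3:1@102]
After op 8 [order #8] limit_buy(price=96, qty=1): fills=none; bids=[#5:5@97 #8:1@96] asks=[#3:1@102]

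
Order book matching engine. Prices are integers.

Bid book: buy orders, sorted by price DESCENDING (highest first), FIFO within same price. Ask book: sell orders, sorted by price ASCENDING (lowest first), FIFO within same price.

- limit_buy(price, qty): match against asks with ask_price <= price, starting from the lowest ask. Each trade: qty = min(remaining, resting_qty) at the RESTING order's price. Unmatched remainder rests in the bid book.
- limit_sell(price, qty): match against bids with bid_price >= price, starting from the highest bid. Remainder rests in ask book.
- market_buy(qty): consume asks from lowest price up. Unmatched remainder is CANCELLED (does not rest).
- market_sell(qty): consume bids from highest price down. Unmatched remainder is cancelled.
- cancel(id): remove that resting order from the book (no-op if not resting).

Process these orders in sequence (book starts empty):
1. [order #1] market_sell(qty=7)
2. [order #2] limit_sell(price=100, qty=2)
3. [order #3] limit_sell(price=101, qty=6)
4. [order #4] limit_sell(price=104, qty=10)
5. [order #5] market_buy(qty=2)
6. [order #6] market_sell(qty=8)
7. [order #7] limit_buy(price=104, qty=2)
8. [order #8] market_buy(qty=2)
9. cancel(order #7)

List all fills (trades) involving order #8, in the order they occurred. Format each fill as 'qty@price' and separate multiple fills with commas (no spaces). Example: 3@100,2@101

After op 1 [order #1] market_sell(qty=7): fills=none; bids=[-] asks=[-]
After op 2 [order #2] limit_sell(price=100, qty=2): fills=none; bids=[-] asks=[#2:2@100]
After op 3 [order #3] limit_sell(price=101, qty=6): fills=none; bids=[-] asks=[#2:2@100 #3:6@101]
After op 4 [order #4] limit_sell(price=104, qty=10): fills=none; bids=[-] asks=[#2:2@100 #3:6@101 #4:10@104]
After op 5 [order #5] market_buy(qty=2): fills=#5x#2:2@100; bids=[-] asks=[#3:6@101 #4:10@104]
After op 6 [order #6] market_sell(qty=8): fills=none; bids=[-] asks=[#3:6@101 #4:10@104]
After op 7 [order #7] limit_buy(price=104, qty=2): fills=#7x#3:2@101; bids=[-] asks=[#3:4@101 #4:10@104]
After op 8 [order #8] market_buy(qty=2): fills=#8x#3:2@101; bids=[-] asks=[#3:2@101 #4:10@104]
After op 9 cancel(order #7): fills=none; bids=[-] asks=[#3:2@101 #4:10@104]

Answer: 2@101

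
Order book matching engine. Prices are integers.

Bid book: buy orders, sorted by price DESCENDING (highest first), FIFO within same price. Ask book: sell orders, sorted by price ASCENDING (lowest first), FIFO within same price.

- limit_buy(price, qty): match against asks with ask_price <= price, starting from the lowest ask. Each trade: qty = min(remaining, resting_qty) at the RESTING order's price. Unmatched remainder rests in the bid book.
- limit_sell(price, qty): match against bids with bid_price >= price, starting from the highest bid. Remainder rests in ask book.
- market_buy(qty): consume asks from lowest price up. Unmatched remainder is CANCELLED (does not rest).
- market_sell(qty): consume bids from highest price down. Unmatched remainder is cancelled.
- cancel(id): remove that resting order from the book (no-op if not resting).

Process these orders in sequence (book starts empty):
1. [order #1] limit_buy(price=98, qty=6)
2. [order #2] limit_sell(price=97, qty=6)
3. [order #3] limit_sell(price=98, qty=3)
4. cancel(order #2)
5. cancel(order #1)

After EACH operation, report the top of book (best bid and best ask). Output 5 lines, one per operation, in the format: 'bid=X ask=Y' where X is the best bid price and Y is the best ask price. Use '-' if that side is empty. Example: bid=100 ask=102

Answer: bid=98 ask=-
bid=- ask=-
bid=- ask=98
bid=- ask=98
bid=- ask=98

Derivation:
After op 1 [order #1] limit_buy(price=98, qty=6): fills=none; bids=[#1:6@98] asks=[-]
After op 2 [order #2] limit_sell(price=97, qty=6): fills=#1x#2:6@98; bids=[-] asks=[-]
After op 3 [order #3] limit_sell(price=98, qty=3): fills=none; bids=[-] asks=[#3:3@98]
After op 4 cancel(order #2): fills=none; bids=[-] asks=[#3:3@98]
After op 5 cancel(order #1): fills=none; bids=[-] asks=[#3:3@98]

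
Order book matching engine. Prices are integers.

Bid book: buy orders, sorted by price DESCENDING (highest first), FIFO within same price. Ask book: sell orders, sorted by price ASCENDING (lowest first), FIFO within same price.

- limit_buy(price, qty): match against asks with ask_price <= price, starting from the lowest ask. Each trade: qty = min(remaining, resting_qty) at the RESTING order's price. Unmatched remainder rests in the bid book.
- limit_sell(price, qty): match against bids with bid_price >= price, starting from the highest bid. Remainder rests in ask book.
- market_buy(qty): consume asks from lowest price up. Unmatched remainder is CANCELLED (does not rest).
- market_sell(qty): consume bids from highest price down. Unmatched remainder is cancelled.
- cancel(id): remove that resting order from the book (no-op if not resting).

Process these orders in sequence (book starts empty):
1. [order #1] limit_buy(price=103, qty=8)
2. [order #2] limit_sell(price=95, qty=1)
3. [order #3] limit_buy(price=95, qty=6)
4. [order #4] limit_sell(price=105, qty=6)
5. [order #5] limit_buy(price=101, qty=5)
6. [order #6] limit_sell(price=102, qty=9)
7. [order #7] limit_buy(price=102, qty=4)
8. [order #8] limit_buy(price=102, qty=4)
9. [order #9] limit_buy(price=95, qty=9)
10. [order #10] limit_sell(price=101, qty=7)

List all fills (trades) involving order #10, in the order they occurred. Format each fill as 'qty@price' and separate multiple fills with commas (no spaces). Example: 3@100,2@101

After op 1 [order #1] limit_buy(price=103, qty=8): fills=none; bids=[#1:8@103] asks=[-]
After op 2 [order #2] limit_sell(price=95, qty=1): fills=#1x#2:1@103; bids=[#1:7@103] asks=[-]
After op 3 [order #3] limit_buy(price=95, qty=6): fills=none; bids=[#1:7@103 #3:6@95] asks=[-]
After op 4 [order #4] limit_sell(price=105, qty=6): fills=none; bids=[#1:7@103 #3:6@95] asks=[#4:6@105]
After op 5 [order #5] limit_buy(price=101, qty=5): fills=none; bids=[#1:7@103 #5:5@101 #3:6@95] asks=[#4:6@105]
After op 6 [order #6] limit_sell(price=102, qty=9): fills=#1x#6:7@103; bids=[#5:5@101 #3:6@95] asks=[#6:2@102 #4:6@105]
After op 7 [order #7] limit_buy(price=102, qty=4): fills=#7x#6:2@102; bids=[#7:2@102 #5:5@101 #3:6@95] asks=[#4:6@105]
After op 8 [order #8] limit_buy(price=102, qty=4): fills=none; bids=[#7:2@102 #8:4@102 #5:5@101 #3:6@95] asks=[#4:6@105]
After op 9 [order #9] limit_buy(price=95, qty=9): fills=none; bids=[#7:2@102 #8:4@102 #5:5@101 #3:6@95 #9:9@95] asks=[#4:6@105]
After op 10 [order #10] limit_sell(price=101, qty=7): fills=#7x#10:2@102 #8x#10:4@102 #5x#10:1@101; bids=[#5:4@101 #3:6@95 #9:9@95] asks=[#4:6@105]

Answer: 2@102,4@102,1@101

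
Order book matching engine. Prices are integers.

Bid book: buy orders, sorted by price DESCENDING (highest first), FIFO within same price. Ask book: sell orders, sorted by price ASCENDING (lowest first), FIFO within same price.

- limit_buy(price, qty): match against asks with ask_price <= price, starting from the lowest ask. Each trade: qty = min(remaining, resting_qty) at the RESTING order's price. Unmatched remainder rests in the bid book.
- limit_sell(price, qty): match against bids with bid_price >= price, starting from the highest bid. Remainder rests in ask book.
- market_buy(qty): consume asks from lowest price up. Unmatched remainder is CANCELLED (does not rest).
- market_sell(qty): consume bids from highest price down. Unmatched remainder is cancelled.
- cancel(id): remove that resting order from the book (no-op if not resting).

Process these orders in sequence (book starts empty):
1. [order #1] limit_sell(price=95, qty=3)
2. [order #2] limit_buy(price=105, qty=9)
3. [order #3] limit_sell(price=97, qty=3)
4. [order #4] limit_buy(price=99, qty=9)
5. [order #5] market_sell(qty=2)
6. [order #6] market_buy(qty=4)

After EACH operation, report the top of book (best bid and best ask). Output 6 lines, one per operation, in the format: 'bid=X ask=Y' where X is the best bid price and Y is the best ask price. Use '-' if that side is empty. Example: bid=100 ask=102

After op 1 [order #1] limit_sell(price=95, qty=3): fills=none; bids=[-] asks=[#1:3@95]
After op 2 [order #2] limit_buy(price=105, qty=9): fills=#2x#1:3@95; bids=[#2:6@105] asks=[-]
After op 3 [order #3] limit_sell(price=97, qty=3): fills=#2x#3:3@105; bids=[#2:3@105] asks=[-]
After op 4 [order #4] limit_buy(price=99, qty=9): fills=none; bids=[#2:3@105 #4:9@99] asks=[-]
After op 5 [order #5] market_sell(qty=2): fills=#2x#5:2@105; bids=[#2:1@105 #4:9@99] asks=[-]
After op 6 [order #6] market_buy(qty=4): fills=none; bids=[#2:1@105 #4:9@99] asks=[-]

Answer: bid=- ask=95
bid=105 ask=-
bid=105 ask=-
bid=105 ask=-
bid=105 ask=-
bid=105 ask=-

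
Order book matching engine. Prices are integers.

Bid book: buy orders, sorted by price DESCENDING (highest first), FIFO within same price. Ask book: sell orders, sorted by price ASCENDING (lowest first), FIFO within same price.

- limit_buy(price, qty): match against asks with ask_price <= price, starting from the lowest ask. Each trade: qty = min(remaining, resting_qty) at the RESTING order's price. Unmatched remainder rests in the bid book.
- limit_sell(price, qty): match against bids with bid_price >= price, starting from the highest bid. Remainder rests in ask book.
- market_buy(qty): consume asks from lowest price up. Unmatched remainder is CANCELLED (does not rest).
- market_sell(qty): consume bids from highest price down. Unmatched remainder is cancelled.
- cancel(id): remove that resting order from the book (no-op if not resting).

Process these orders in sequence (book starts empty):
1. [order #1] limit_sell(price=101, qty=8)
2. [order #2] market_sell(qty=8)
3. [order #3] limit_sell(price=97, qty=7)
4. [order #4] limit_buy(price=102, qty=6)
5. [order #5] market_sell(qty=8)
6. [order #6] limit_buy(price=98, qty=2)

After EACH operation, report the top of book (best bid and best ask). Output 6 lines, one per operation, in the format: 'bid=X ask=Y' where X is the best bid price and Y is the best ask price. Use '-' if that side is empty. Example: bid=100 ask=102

Answer: bid=- ask=101
bid=- ask=101
bid=- ask=97
bid=- ask=97
bid=- ask=97
bid=98 ask=101

Derivation:
After op 1 [order #1] limit_sell(price=101, qty=8): fills=none; bids=[-] asks=[#1:8@101]
After op 2 [order #2] market_sell(qty=8): fills=none; bids=[-] asks=[#1:8@101]
After op 3 [order #3] limit_sell(price=97, qty=7): fills=none; bids=[-] asks=[#3:7@97 #1:8@101]
After op 4 [order #4] limit_buy(price=102, qty=6): fills=#4x#3:6@97; bids=[-] asks=[#3:1@97 #1:8@101]
After op 5 [order #5] market_sell(qty=8): fills=none; bids=[-] asks=[#3:1@97 #1:8@101]
After op 6 [order #6] limit_buy(price=98, qty=2): fills=#6x#3:1@97; bids=[#6:1@98] asks=[#1:8@101]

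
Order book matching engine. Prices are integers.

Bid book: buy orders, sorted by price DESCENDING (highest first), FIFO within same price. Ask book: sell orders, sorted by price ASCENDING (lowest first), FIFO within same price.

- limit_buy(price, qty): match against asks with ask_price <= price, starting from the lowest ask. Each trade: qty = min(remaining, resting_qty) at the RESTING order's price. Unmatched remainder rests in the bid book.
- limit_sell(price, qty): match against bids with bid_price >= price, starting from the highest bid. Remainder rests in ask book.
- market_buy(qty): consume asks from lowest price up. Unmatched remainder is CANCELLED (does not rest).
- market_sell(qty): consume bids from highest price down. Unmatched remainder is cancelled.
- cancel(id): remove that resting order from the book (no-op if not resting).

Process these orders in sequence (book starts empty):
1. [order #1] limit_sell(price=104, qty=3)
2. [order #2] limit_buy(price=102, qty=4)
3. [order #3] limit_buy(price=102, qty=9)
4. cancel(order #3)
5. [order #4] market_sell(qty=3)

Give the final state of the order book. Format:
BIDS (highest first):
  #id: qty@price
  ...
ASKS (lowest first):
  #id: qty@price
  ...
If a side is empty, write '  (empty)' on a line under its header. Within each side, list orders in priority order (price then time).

Answer: BIDS (highest first):
  #2: 1@102
ASKS (lowest first):
  #1: 3@104

Derivation:
After op 1 [order #1] limit_sell(price=104, qty=3): fills=none; bids=[-] asks=[#1:3@104]
After op 2 [order #2] limit_buy(price=102, qty=4): fills=none; bids=[#2:4@102] asks=[#1:3@104]
After op 3 [order #3] limit_buy(price=102, qty=9): fills=none; bids=[#2:4@102 #3:9@102] asks=[#1:3@104]
After op 4 cancel(order #3): fills=none; bids=[#2:4@102] asks=[#1:3@104]
After op 5 [order #4] market_sell(qty=3): fills=#2x#4:3@102; bids=[#2:1@102] asks=[#1:3@104]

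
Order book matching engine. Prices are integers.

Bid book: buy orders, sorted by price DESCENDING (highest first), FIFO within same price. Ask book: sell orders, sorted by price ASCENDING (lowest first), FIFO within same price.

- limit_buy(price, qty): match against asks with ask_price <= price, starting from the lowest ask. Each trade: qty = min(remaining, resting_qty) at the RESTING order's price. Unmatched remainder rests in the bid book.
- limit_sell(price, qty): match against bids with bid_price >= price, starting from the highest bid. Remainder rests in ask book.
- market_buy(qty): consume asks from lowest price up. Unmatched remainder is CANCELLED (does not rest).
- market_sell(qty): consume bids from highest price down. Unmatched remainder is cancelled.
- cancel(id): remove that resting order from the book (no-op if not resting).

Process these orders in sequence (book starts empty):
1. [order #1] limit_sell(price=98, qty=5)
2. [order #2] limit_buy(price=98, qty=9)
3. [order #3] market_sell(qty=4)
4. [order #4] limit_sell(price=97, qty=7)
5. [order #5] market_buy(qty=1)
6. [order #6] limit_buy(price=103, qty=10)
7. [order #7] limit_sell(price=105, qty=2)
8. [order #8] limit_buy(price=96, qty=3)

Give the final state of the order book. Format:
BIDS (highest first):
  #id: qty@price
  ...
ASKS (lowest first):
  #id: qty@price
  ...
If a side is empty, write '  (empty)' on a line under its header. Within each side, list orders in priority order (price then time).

After op 1 [order #1] limit_sell(price=98, qty=5): fills=none; bids=[-] asks=[#1:5@98]
After op 2 [order #2] limit_buy(price=98, qty=9): fills=#2x#1:5@98; bids=[#2:4@98] asks=[-]
After op 3 [order #3] market_sell(qty=4): fills=#2x#3:4@98; bids=[-] asks=[-]
After op 4 [order #4] limit_sell(price=97, qty=7): fills=none; bids=[-] asks=[#4:7@97]
After op 5 [order #5] market_buy(qty=1): fills=#5x#4:1@97; bids=[-] asks=[#4:6@97]
After op 6 [order #6] limit_buy(price=103, qty=10): fills=#6x#4:6@97; bids=[#6:4@103] asks=[-]
After op 7 [order #7] limit_sell(price=105, qty=2): fills=none; bids=[#6:4@103] asks=[#7:2@105]
After op 8 [order #8] limit_buy(price=96, qty=3): fills=none; bids=[#6:4@103 #8:3@96] asks=[#7:2@105]

Answer: BIDS (highest first):
  #6: 4@103
  #8: 3@96
ASKS (lowest first):
  #7: 2@105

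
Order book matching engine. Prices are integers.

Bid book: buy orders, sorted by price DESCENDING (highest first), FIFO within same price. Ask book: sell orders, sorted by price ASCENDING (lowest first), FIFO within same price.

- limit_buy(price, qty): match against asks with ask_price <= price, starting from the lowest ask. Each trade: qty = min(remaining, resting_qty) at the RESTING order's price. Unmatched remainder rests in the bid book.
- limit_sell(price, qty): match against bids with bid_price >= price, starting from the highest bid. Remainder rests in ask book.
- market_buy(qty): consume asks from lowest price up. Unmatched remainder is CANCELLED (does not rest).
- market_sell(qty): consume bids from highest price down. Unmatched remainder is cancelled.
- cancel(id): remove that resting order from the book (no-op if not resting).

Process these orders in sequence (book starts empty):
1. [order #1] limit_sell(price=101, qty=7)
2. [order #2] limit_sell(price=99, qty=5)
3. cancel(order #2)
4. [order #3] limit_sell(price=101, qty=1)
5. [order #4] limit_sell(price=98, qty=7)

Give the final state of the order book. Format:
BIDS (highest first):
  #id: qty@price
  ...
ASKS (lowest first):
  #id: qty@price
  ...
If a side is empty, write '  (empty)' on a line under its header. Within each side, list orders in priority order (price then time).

After op 1 [order #1] limit_sell(price=101, qty=7): fills=none; bids=[-] asks=[#1:7@101]
After op 2 [order #2] limit_sell(price=99, qty=5): fills=none; bids=[-] asks=[#2:5@99 #1:7@101]
After op 3 cancel(order #2): fills=none; bids=[-] asks=[#1:7@101]
After op 4 [order #3] limit_sell(price=101, qty=1): fills=none; bids=[-] asks=[#1:7@101 #3:1@101]
After op 5 [order #4] limit_sell(price=98, qty=7): fills=none; bids=[-] asks=[#4:7@98 #1:7@101 #3:1@101]

Answer: BIDS (highest first):
  (empty)
ASKS (lowest first):
  #4: 7@98
  #1: 7@101
  #3: 1@101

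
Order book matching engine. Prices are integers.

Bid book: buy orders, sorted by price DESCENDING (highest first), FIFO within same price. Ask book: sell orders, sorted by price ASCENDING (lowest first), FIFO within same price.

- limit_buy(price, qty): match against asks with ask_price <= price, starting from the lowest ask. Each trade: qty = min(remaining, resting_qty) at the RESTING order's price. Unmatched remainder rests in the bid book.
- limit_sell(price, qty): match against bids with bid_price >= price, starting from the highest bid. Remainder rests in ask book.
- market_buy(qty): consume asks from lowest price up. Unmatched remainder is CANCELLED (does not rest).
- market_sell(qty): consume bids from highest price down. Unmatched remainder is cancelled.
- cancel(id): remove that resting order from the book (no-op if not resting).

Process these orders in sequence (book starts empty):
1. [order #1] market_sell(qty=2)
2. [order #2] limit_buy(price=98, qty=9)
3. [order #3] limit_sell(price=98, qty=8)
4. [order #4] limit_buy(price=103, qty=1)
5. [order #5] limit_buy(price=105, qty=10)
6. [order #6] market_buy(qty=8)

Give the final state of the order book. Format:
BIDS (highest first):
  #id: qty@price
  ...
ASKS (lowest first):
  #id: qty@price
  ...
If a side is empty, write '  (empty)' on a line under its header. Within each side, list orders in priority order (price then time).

After op 1 [order #1] market_sell(qty=2): fills=none; bids=[-] asks=[-]
After op 2 [order #2] limit_buy(price=98, qty=9): fills=none; bids=[#2:9@98] asks=[-]
After op 3 [order #3] limit_sell(price=98, qty=8): fills=#2x#3:8@98; bids=[#2:1@98] asks=[-]
After op 4 [order #4] limit_buy(price=103, qty=1): fills=none; bids=[#4:1@103 #2:1@98] asks=[-]
After op 5 [order #5] limit_buy(price=105, qty=10): fills=none; bids=[#5:10@105 #4:1@103 #2:1@98] asks=[-]
After op 6 [order #6] market_buy(qty=8): fills=none; bids=[#5:10@105 #4:1@103 #2:1@98] asks=[-]

Answer: BIDS (highest first):
  #5: 10@105
  #4: 1@103
  #2: 1@98
ASKS (lowest first):
  (empty)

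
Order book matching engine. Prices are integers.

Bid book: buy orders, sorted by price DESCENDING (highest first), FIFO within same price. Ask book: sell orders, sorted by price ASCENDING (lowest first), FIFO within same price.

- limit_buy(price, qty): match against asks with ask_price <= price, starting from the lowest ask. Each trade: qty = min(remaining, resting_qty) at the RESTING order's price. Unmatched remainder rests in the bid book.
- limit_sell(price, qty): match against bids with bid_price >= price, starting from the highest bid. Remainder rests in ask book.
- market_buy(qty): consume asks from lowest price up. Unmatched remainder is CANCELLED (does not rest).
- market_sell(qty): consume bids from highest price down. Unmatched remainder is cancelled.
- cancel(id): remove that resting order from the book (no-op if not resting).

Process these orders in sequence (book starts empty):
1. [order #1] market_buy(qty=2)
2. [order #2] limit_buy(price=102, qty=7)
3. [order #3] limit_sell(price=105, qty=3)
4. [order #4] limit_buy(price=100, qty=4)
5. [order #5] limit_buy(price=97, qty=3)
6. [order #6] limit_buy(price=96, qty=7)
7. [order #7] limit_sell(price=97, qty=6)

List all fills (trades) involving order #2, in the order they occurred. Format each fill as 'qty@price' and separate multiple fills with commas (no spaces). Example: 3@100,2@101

After op 1 [order #1] market_buy(qty=2): fills=none; bids=[-] asks=[-]
After op 2 [order #2] limit_buy(price=102, qty=7): fills=none; bids=[#2:7@102] asks=[-]
After op 3 [order #3] limit_sell(price=105, qty=3): fills=none; bids=[#2:7@102] asks=[#3:3@105]
After op 4 [order #4] limit_buy(price=100, qty=4): fills=none; bids=[#2:7@102 #4:4@100] asks=[#3:3@105]
After op 5 [order #5] limit_buy(price=97, qty=3): fills=none; bids=[#2:7@102 #4:4@100 #5:3@97] asks=[#3:3@105]
After op 6 [order #6] limit_buy(price=96, qty=7): fills=none; bids=[#2:7@102 #4:4@100 #5:3@97 #6:7@96] asks=[#3:3@105]
After op 7 [order #7] limit_sell(price=97, qty=6): fills=#2x#7:6@102; bids=[#2:1@102 #4:4@100 #5:3@97 #6:7@96] asks=[#3:3@105]

Answer: 6@102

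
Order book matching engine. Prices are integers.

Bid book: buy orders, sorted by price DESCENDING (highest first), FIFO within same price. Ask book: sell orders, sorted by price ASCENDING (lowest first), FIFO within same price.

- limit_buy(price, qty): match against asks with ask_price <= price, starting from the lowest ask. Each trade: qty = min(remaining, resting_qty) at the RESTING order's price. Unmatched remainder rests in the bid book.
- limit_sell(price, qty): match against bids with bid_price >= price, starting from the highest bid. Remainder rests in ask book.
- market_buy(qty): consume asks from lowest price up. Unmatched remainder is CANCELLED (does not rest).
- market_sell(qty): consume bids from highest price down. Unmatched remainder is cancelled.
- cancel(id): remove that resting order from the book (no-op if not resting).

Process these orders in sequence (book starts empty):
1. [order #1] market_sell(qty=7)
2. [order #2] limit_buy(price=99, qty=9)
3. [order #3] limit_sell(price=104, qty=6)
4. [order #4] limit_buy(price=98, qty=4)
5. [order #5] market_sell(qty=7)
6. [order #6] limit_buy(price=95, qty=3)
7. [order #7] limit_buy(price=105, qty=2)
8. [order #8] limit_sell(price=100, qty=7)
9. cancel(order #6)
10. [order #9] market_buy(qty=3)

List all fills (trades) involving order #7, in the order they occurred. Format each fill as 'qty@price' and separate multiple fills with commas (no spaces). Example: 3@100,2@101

After op 1 [order #1] market_sell(qty=7): fills=none; bids=[-] asks=[-]
After op 2 [order #2] limit_buy(price=99, qty=9): fills=none; bids=[#2:9@99] asks=[-]
After op 3 [order #3] limit_sell(price=104, qty=6): fills=none; bids=[#2:9@99] asks=[#3:6@104]
After op 4 [order #4] limit_buy(price=98, qty=4): fills=none; bids=[#2:9@99 #4:4@98] asks=[#3:6@104]
After op 5 [order #5] market_sell(qty=7): fills=#2x#5:7@99; bids=[#2:2@99 #4:4@98] asks=[#3:6@104]
After op 6 [order #6] limit_buy(price=95, qty=3): fills=none; bids=[#2:2@99 #4:4@98 #6:3@95] asks=[#3:6@104]
After op 7 [order #7] limit_buy(price=105, qty=2): fills=#7x#3:2@104; bids=[#2:2@99 #4:4@98 #6:3@95] asks=[#3:4@104]
After op 8 [order #8] limit_sell(price=100, qty=7): fills=none; bids=[#2:2@99 #4:4@98 #6:3@95] asks=[#8:7@100 #3:4@104]
After op 9 cancel(order #6): fills=none; bids=[#2:2@99 #4:4@98] asks=[#8:7@100 #3:4@104]
After op 10 [order #9] market_buy(qty=3): fills=#9x#8:3@100; bids=[#2:2@99 #4:4@98] asks=[#8:4@100 #3:4@104]

Answer: 2@104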